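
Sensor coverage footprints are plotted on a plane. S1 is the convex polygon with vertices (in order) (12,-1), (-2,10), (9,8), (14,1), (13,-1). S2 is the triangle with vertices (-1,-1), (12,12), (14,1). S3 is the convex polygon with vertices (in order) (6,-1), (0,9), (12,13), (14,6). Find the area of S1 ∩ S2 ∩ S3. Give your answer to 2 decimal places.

24.84

The intersection is the polygon with vertices (8.154,8.154), (9,8), (11.802,4.077), (8.839,1.484), (4.72,4.72).
By the shoelace formula its area is 24.84.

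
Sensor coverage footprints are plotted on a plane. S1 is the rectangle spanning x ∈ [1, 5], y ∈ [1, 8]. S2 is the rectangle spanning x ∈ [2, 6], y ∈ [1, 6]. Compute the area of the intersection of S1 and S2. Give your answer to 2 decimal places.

15.00

|S1∩S2|: x∈[2,5], y∈[1,6] → 3·5 = 15.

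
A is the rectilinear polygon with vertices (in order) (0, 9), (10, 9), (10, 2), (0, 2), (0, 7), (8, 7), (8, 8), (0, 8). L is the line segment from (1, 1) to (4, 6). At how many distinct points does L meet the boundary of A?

The segment meets the boundary at (1.6,2).

1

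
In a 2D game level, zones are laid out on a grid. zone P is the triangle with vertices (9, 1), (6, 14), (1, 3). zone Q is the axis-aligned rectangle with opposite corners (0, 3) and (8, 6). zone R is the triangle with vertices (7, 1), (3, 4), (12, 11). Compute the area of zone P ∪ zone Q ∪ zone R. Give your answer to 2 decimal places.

By inclusion–exclusion:
Individual areas: |zone P| = 49, |zone Q| = 24, |zone R| = 27.5.
|zone P∩zone Q| = 18.9033.
|zone P∩zone R| = 17.2076.
|zone Q∩zone R| = 11.7619.
|zone P∩zone Q∩zone R| = 11.7106.
|zone P ∪ zone Q ∪ zone R| = 100.5 − 47.8728 + 11.7106 = 64.34.

64.34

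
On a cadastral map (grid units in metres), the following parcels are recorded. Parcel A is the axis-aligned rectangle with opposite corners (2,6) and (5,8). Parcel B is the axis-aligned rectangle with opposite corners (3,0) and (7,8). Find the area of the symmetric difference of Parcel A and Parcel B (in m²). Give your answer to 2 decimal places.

30.00

|Parcel A∩Parcel B|: x∈[3,5], y∈[6,8] → 2·2 = 4.
|Parcel A △ Parcel B| = |Parcel A| + |Parcel B| − 2·|Parcel A∩Parcel B| = 6 + 32 − 8 = 30.00.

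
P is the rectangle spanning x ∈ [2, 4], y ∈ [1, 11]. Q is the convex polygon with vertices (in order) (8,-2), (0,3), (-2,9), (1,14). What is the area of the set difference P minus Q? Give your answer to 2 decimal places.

3.70

|P| = 20, |P∩Q| = 16.2955.
|P ∖ Q| = |P| − |P∩Q| = 20 − 16.2955 = 3.70.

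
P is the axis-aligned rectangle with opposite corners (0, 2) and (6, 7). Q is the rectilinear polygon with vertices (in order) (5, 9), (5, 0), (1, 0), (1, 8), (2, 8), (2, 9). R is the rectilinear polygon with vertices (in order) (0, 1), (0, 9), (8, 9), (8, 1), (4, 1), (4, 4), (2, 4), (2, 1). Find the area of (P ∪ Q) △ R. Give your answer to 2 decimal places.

33.00

|P ∪ Q| = 45.
|(P ∪ Q) ∩ R| = 35.
|(P ∪ Q) △ R| = 45 + 58 − 70 = 33.00.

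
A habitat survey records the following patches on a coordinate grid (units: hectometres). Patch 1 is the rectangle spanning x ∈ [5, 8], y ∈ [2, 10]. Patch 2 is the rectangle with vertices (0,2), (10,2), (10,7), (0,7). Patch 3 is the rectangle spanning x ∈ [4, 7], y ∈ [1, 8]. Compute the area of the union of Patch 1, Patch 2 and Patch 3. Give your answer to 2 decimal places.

63.00

By inclusion–exclusion:
Individual areas: |Patch 1| = 24, |Patch 2| = 50, |Patch 3| = 21.
|Patch 1∩Patch 2|: x∈[5,8], y∈[2,7] → 3·5 = 15.
|Patch 1∩Patch 3|: x∈[5,7], y∈[2,8] → 2·6 = 12.
|Patch 2∩Patch 3|: x∈[4,7], y∈[2,7] → 3·5 = 15.
|Patch 1∩Patch 2∩Patch 3| = 10.
|Patch 1 ∪ Patch 2 ∪ Patch 3| = 95 − 42 + 10 = 63.00.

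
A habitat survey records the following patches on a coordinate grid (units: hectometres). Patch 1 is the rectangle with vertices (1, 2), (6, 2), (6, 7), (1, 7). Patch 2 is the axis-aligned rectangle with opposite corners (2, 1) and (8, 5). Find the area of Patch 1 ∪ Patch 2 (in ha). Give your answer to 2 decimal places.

37.00

By inclusion–exclusion:
Individual areas: |Patch 1| = 25, |Patch 2| = 24.
|Patch 1∩Patch 2|: x∈[2,6], y∈[2,5] → 4·3 = 12.
|Patch 1 ∪ Patch 2| = 49 − 12 = 37.00.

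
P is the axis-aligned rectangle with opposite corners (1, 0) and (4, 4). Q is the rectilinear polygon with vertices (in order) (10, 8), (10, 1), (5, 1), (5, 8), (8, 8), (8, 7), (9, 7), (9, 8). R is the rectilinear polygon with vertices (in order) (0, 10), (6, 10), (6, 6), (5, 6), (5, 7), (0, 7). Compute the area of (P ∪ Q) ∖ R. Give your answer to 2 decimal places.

44.00

|P ∪ Q| = 46.
|(P ∪ Q) ∩ R| = 2.
|(P ∪ Q) ∖ R| = 46 − 2 = 44.00.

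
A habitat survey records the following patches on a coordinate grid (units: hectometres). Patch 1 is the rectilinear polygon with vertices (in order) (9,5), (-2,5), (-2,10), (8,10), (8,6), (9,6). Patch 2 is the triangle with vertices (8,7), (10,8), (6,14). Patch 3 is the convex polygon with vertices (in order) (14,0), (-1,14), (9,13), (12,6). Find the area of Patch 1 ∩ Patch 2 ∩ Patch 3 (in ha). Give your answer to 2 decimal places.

The intersection is the polygon with vertices (8,7), (7.143,10), (8,10).
By the shoelace formula its area is 1.29.

1.29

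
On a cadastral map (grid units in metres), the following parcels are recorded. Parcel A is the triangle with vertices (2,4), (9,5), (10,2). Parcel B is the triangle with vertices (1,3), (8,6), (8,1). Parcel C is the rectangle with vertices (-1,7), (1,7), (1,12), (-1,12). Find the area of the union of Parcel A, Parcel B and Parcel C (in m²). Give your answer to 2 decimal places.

By inclusion–exclusion:
Individual areas: |Parcel A| = 11, |Parcel B| = 17.5, |Parcel C| = 10.
|Parcel A∩Parcel B| = 6.7406.
|Parcel A∩Parcel C| = 0.
|Parcel B∩Parcel C| = 0.
|Parcel A∩Parcel B∩Parcel C| = 0.
|Parcel A ∪ Parcel B ∪ Parcel C| = 38.5 − 6.7406 + 0 = 31.76.

31.76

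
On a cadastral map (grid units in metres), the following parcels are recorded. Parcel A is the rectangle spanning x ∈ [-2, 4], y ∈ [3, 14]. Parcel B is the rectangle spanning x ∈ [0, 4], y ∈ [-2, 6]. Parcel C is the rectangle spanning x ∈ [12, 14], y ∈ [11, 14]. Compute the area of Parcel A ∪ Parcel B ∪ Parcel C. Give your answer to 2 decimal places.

By inclusion–exclusion:
Individual areas: |Parcel A| = 66, |Parcel B| = 32, |Parcel C| = 6.
|Parcel A∩Parcel B|: x∈[0,4], y∈[3,6] → 4·3 = 12.
|Parcel A∩Parcel C| = 0 (no overlap).
|Parcel B∩Parcel C| = 0 (no overlap).
|Parcel A∩Parcel B∩Parcel C| = 0.
|Parcel A ∪ Parcel B ∪ Parcel C| = 104 − 12 + 0 = 92.00.

92.00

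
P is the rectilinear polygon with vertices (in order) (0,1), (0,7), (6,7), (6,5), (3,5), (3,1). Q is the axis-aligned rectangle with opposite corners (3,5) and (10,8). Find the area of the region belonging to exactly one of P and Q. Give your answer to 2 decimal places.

|P| = 24, |Q| = 21, |P∩Q| = 6.
|P △ Q| = |P| + |Q| − 2·|P∩Q| = 24 + 21 − 12 = 33.00.

33.00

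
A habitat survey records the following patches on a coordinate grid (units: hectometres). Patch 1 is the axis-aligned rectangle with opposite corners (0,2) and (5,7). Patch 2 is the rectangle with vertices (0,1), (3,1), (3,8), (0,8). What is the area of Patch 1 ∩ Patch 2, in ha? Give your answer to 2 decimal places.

|Patch 1∩Patch 2|: x∈[0,3], y∈[2,7] → 3·5 = 15.

15.00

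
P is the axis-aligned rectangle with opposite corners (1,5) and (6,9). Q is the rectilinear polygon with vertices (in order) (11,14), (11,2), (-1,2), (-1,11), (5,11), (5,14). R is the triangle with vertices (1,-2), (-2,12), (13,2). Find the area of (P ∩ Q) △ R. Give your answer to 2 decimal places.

78.17

|P ∩ Q| = 20.
|(P ∩ Q) ∩ R| = 15.9167.
|(P ∩ Q) △ R| = 20 + 90 − 31.8333 = 78.17.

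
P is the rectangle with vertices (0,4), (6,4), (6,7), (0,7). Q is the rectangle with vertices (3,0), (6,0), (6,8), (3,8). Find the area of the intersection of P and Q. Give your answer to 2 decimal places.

|P∩Q|: x∈[3,6], y∈[4,7] → 3·3 = 9.

9.00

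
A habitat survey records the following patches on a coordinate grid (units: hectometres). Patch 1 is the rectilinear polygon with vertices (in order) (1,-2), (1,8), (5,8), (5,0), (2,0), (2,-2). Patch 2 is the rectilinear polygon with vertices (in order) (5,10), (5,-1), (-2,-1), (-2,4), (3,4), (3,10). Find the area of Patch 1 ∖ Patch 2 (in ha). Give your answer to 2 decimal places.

9.00

|Patch 1| = 34, |Patch 1∩Patch 2| = 25.
|Patch 1 ∖ Patch 2| = |Patch 1| − |Patch 1∩Patch 2| = 34 − 25 = 9.00.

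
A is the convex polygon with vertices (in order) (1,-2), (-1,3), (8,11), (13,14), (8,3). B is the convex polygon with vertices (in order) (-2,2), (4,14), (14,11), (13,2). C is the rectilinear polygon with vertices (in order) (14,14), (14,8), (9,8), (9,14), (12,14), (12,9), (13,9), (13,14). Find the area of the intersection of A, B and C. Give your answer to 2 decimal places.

8.43

The intersection is the polygon with vertices (10,12.2), (11.92,11.624), (10.273,8), (9,8), (9,11.6).
By the shoelace formula its area is 8.43.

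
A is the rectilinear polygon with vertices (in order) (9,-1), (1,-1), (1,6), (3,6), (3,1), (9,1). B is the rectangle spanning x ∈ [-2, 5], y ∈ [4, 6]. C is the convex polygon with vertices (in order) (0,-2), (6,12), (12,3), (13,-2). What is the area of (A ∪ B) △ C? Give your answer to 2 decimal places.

91.26

|A ∪ B| = 36.
|(A ∪ B) ∩ C| = 23.119.
|(A ∪ B) △ C| = 36 + 101.5 − 46.2381 = 91.26.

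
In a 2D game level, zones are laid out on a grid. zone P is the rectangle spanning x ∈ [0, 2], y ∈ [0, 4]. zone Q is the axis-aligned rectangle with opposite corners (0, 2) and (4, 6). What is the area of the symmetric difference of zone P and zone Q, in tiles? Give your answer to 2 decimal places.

|zone P∩zone Q|: x∈[0,2], y∈[2,4] → 2·2 = 4.
|zone P △ zone Q| = |zone P| + |zone Q| − 2·|zone P∩zone Q| = 8 + 16 − 8 = 16.00.

16.00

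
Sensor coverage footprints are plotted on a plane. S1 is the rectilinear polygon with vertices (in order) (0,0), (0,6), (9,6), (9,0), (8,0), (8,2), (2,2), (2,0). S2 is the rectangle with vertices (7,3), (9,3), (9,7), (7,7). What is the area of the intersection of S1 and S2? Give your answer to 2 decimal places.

6.00

The intersection is the polygon with vertices (9,6), (9,3), (7,3), (7,6).
By the shoelace formula its area is 6.00.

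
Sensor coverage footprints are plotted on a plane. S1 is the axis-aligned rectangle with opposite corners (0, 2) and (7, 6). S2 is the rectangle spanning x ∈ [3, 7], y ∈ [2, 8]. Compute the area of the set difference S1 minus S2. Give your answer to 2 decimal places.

12.00

|S1∩S2|: x∈[3,7], y∈[2,6] → 4·4 = 16.
|S1| = 28.
|S1 ∖ S2| = |S1| − |S1∩S2| = 28 − 16 = 12.00.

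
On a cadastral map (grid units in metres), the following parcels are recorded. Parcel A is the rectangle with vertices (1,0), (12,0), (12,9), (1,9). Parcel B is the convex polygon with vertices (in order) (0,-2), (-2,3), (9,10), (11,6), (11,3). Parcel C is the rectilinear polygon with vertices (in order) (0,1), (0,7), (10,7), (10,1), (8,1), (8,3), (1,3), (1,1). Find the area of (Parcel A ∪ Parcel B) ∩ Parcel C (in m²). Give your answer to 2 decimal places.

43.59

|Parcel A ∪ Parcel B| = 115.2994.
|(Parcel A ∪ Parcel B) ∩ Parcel C| = 43.59.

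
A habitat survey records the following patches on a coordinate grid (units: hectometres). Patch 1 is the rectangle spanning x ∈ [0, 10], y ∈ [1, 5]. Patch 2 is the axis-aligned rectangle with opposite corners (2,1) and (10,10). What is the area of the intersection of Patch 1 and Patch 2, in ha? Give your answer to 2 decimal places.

32.00

|Patch 1∩Patch 2|: x∈[2,10], y∈[1,5] → 8·4 = 32.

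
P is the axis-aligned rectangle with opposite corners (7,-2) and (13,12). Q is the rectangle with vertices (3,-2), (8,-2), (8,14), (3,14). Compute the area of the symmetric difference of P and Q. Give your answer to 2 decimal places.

136.00

|P∩Q|: x∈[7,8], y∈[-2,12] → 1·14 = 14.
|P △ Q| = |P| + |Q| − 2·|P∩Q| = 84 + 80 − 28 = 136.00.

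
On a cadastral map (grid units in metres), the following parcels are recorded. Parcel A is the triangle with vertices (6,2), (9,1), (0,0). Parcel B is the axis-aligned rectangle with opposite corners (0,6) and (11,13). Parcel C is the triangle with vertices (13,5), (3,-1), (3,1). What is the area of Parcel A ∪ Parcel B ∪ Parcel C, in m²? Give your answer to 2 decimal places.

By inclusion–exclusion:
Individual areas: |Parcel A| = 6, |Parcel B| = 77, |Parcel C| = 10.
|Parcel A∩Parcel B| = 0.
|Parcel A∩Parcel C| = 3.7532.
|Parcel B∩Parcel C| = 0.
|Parcel A∩Parcel B∩Parcel C| = 0.
|Parcel A ∪ Parcel B ∪ Parcel C| = 93 − 3.7532 + 0 = 89.25.

89.25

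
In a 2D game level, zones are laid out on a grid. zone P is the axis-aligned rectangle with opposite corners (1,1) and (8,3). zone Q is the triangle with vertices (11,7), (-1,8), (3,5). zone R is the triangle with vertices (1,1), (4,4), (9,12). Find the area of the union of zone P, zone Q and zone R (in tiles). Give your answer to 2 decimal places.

By inclusion–exclusion:
Individual areas: |zone P| = 14, |zone Q| = 16, |zone R| = 4.5.
|zone P∩zone Q| = 0.
|zone P∩zone R| = 0.5455.
|zone Q∩zone R| = 1.1702.
|zone P∩zone Q∩zone R| = 0.
|zone P ∪ zone Q ∪ zone R| = 34.5 − 1.7156 + 0 = 32.78.

32.78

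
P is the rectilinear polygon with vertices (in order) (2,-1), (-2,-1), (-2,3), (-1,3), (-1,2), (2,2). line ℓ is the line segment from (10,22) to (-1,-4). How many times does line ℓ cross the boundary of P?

2

The segment meets the boundary at (0.269,-1), (1.538,2).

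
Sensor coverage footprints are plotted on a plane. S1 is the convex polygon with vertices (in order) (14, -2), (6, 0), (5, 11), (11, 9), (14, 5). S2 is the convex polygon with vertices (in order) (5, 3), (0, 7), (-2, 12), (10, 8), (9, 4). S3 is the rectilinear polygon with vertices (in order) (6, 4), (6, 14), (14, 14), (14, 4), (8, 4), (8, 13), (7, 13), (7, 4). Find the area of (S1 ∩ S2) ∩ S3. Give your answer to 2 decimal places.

11.83

|S1 ∩ S2| = 21.4056.
|(S1 ∩ S2) ∩ S3| = 11.83.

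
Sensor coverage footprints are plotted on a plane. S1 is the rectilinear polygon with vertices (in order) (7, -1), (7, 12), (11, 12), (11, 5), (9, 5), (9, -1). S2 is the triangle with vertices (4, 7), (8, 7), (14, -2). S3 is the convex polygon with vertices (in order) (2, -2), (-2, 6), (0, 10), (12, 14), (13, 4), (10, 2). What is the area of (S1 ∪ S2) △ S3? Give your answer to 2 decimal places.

116.40

|S1 ∪ S2| = 51.4667.
|(S1 ∪ S2) ∩ S3| = 43.5326.
|(S1 ∪ S2) △ S3| = 51.4667 + 152 − 87.0652 = 116.40.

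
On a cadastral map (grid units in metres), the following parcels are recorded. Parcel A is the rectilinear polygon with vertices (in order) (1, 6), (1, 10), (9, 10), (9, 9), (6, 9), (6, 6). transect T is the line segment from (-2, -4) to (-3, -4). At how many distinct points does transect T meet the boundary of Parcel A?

0

The segment lies entirely outside Parcel A and never meets its boundary.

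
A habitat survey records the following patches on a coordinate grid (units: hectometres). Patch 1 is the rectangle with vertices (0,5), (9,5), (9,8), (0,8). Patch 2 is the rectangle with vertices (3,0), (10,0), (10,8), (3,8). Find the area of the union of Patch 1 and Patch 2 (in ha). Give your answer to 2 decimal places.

65.00

By inclusion–exclusion:
Individual areas: |Patch 1| = 27, |Patch 2| = 56.
|Patch 1∩Patch 2|: x∈[3,9], y∈[5,8] → 6·3 = 18.
|Patch 1 ∪ Patch 2| = 83 − 18 = 65.00.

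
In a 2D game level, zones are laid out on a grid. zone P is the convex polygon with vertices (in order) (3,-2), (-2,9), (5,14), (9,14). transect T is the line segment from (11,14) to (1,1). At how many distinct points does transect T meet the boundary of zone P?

The segment meets the boundary at (1.4,1.52), (7.098,8.927).

2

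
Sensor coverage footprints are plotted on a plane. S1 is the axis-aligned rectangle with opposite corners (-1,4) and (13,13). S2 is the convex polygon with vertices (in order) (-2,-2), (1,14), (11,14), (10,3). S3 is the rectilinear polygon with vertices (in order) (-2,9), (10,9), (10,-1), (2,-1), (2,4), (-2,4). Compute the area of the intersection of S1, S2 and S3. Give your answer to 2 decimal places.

52.03

The intersection is the polygon with vertices (2,4), (-0.875,4), (0.062,9), (10,9), (10,4).
By the shoelace formula its area is 52.03.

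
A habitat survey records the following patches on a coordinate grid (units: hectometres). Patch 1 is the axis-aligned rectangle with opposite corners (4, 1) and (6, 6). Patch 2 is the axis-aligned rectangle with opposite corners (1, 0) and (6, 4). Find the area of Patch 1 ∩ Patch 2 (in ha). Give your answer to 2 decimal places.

6.00

|Patch 1∩Patch 2|: x∈[4,6], y∈[1,4] → 2·3 = 6.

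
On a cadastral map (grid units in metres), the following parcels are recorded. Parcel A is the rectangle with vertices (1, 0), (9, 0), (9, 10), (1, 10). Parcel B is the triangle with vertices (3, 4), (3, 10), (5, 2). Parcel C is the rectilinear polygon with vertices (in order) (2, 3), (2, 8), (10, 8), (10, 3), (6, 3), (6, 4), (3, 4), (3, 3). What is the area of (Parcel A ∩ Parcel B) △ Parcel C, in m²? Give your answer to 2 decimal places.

35.00

|Parcel A ∩ Parcel B| = 6.
|(Parcel A ∩ Parcel B) ∩ Parcel C| = 4.
|(Parcel A ∩ Parcel B) △ Parcel C| = 6 + 37 − 8 = 35.00.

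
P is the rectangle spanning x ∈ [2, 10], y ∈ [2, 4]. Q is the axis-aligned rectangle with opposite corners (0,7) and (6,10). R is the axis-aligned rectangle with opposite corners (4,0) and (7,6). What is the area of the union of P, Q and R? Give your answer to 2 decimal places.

46.00

By inclusion–exclusion:
Individual areas: |P| = 16, |Q| = 18, |R| = 18.
|P∩Q| = 0 (no overlap).
|P∩R|: x∈[4,7], y∈[2,4] → 3·2 = 6.
|Q∩R| = 0 (no overlap).
|P∩Q∩R| = 0.
|P ∪ Q ∪ R| = 52 − 6 + 0 = 46.00.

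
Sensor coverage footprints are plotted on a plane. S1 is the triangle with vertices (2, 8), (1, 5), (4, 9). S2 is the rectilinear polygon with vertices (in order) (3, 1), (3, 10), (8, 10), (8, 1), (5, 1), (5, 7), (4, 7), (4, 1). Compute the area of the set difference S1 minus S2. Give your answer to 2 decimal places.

2.08

|S1| = 2.5, |S1∩S2| = 0.4167.
|S1 ∖ S2| = |S1| − |S1∩S2| = 2.5 − 0.4167 = 2.08.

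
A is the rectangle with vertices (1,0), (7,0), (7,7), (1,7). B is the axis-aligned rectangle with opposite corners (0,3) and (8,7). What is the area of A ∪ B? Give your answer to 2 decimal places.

By inclusion–exclusion:
Individual areas: |A| = 42, |B| = 32.
|A∩B|: x∈[1,7], y∈[3,7] → 6·4 = 24.
|A ∪ B| = 74 − 24 = 50.00.

50.00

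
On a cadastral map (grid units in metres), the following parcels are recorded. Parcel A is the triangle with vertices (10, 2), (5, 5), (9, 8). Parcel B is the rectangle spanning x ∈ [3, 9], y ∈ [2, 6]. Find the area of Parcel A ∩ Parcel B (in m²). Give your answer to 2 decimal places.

The intersection is the polygon with vertices (5,5), (6.333,6), (9,6), (9,2.6).
By the shoelace formula its area is 8.13.

8.13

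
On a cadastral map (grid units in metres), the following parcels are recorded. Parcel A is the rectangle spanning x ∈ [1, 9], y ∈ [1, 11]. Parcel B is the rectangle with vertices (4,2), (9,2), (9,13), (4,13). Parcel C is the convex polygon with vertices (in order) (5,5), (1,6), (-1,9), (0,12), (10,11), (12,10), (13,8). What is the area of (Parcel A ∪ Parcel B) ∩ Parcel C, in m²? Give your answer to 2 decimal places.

44.75

The region (Parcel A ∪ Parcel B) ∩ Parcel C is the polygon with vertices (1,11), (4,11), (4,11.6), (9,11.1), (9,11), (9,6.5), (5,5), (1,6).
By the shoelace formula its area is 44.75.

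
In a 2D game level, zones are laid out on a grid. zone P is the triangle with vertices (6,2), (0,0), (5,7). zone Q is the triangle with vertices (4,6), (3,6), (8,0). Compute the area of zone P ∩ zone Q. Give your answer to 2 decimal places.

1.77

The intersection is the polygon with vertices (4.138,5.793), (5.714,3.429), (5.895,2.526), (3.692,5.169).
By the shoelace formula its area is 1.77.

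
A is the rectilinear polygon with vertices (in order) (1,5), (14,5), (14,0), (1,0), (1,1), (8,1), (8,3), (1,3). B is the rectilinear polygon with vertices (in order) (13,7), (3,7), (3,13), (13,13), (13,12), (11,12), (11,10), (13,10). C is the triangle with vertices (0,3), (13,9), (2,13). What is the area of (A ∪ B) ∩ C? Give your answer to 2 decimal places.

36.41

|A ∪ B| = 107.
|(A ∪ B) ∩ C| = 36.41.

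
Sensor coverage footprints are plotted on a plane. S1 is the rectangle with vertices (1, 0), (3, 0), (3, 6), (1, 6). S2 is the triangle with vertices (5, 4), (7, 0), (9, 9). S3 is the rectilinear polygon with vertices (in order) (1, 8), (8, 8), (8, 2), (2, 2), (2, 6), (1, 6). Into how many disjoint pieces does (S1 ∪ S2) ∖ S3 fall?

3

(S1 ∪ S2) ∖ S3 splits into 3 disjoint pieces (area 8, area 1.4444, area 1.625).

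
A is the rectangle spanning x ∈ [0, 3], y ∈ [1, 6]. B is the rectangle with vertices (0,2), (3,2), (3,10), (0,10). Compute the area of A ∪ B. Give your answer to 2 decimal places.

27.00

By inclusion–exclusion:
Individual areas: |A| = 15, |B| = 24.
|A∩B|: x∈[0,3], y∈[2,6] → 3·4 = 12.
|A ∪ B| = 39 − 12 = 27.00.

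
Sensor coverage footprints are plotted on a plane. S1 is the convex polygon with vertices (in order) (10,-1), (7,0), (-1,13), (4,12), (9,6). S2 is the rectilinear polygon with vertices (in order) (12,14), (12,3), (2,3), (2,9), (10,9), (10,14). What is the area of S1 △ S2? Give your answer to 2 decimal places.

|S1| = 59.5, |S2| = 70, |S1∩S2| = 30.8111.
|S1 △ S2| = |S1| + |S2| − 2·|S1∩S2| = 59.5 + 70 − 61.6223 = 67.88.

67.88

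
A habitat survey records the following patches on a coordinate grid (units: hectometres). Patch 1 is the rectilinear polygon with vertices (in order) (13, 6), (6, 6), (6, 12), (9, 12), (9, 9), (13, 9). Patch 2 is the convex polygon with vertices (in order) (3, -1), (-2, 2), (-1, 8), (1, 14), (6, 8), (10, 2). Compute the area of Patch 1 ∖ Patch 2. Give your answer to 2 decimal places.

|Patch 1| = 30, |Patch 1∩Patch 2| = 1.3333.
|Patch 1 ∖ Patch 2| = |Patch 1| − |Patch 1∩Patch 2| = 30 − 1.3333 = 28.67.

28.67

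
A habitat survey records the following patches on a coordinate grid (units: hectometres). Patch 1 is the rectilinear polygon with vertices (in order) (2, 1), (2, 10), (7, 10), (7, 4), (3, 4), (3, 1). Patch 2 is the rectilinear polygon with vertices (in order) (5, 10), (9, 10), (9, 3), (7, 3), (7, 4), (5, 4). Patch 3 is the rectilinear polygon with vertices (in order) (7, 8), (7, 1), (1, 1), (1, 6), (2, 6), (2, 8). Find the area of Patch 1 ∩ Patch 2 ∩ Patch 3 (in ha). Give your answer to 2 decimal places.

The intersection is the polygon with vertices (7,4), (5,4), (5,8), (7,8).
By the shoelace formula its area is 8.00.

8.00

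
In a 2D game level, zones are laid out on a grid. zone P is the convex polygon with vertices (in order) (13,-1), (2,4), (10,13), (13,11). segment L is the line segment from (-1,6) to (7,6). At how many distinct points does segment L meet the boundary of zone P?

The segment meets the boundary at (3.778,6).

1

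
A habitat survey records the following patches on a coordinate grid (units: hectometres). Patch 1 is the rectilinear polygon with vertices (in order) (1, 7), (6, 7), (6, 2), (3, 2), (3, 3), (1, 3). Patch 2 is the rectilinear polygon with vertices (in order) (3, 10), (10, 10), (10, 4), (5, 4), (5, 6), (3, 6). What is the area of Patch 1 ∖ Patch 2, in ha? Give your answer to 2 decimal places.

18.00

|Patch 1| = 23, |Patch 1∩Patch 2| = 5.
|Patch 1 ∖ Patch 2| = |Patch 1| − |Patch 1∩Patch 2| = 23 − 5 = 18.00.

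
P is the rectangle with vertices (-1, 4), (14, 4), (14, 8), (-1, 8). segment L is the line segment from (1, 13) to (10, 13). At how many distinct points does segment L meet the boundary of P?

The segment lies entirely outside P and never meets its boundary.

0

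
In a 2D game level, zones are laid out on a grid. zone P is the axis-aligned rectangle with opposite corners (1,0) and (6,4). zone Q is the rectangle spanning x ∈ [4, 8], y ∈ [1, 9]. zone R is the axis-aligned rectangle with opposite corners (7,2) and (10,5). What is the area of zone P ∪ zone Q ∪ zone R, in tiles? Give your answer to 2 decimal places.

By inclusion–exclusion:
Individual areas: |zone P| = 20, |zone Q| = 32, |zone R| = 9.
|zone P∩zone Q|: x∈[4,6], y∈[1,4] → 2·3 = 6.
|zone P∩zone R| = 0 (no overlap).
|zone Q∩zone R|: x∈[7,8], y∈[2,5] → 1·3 = 3.
|zone P∩zone Q∩zone R| = 0.
|zone P ∪ zone Q ∪ zone R| = 61 − 9 + 0 = 52.00.

52.00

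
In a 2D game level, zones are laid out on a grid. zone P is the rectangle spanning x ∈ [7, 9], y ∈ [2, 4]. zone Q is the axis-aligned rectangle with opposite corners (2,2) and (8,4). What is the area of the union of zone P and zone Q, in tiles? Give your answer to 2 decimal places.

By inclusion–exclusion:
Individual areas: |zone P| = 4, |zone Q| = 12.
|zone P∩zone Q|: x∈[7,8], y∈[2,4] → 1·2 = 2.
|zone P ∪ zone Q| = 16 − 2 = 14.00.

14.00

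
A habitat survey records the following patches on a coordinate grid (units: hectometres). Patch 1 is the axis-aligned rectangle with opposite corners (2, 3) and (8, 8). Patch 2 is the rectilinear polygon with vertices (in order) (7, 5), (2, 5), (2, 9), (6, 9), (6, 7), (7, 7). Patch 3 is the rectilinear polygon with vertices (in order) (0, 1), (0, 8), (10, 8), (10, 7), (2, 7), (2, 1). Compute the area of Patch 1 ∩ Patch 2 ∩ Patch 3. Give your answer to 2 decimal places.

4.00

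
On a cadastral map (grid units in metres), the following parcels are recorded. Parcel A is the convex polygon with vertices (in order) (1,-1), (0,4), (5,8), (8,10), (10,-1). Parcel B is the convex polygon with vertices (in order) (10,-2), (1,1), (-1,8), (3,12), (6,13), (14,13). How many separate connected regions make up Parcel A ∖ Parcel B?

Parcel A ∖ Parcel B is a single connected region.

1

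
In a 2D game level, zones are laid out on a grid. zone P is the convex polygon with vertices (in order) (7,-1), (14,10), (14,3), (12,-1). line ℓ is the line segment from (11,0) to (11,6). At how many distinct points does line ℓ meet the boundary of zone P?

The segment meets the boundary at (11,5.286).

1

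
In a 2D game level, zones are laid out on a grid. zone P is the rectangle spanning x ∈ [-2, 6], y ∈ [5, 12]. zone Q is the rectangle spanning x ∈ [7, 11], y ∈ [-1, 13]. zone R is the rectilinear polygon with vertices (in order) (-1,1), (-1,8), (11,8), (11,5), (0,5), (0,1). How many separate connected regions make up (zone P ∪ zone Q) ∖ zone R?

(zone P ∪ zone Q) ∖ zone R splits into 3 disjoint pieces (area 35, area 24, area 20).

3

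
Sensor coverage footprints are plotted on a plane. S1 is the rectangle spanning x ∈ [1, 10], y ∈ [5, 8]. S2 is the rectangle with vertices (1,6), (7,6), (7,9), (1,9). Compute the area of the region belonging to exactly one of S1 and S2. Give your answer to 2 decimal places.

|S1∩S2|: x∈[1,7], y∈[6,8] → 6·2 = 12.
|S1 △ S2| = |S1| + |S2| − 2·|S1∩S2| = 27 + 18 − 24 = 21.00.

21.00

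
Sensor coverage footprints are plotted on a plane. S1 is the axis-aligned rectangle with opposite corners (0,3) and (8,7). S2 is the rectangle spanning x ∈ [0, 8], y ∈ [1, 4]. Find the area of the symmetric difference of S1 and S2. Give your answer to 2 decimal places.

40.00

|S1∩S2|: x∈[0,8], y∈[3,4] → 8·1 = 8.
|S1 △ S2| = |S1| + |S2| − 2·|S1∩S2| = 32 + 24 − 16 = 40.00.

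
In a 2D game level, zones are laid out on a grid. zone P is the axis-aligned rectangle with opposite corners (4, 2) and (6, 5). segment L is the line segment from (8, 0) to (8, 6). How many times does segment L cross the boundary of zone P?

The segment lies entirely outside zone P and never meets its boundary.

0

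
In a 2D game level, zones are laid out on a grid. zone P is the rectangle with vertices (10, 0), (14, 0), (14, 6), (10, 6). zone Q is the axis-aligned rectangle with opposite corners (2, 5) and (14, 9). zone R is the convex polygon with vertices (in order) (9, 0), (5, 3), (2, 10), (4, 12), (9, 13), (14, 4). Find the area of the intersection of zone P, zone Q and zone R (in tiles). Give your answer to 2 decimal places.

The intersection is the polygon with vertices (10,5), (10,6), (12.889,6), (13.444,5).
By the shoelace formula its area is 3.17.

3.17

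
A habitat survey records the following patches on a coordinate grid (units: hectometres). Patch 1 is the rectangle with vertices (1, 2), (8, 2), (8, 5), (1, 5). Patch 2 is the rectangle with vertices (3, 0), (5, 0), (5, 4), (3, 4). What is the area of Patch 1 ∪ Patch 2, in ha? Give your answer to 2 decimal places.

By inclusion–exclusion:
Individual areas: |Patch 1| = 21, |Patch 2| = 8.
|Patch 1∩Patch 2|: x∈[3,5], y∈[2,4] → 2·2 = 4.
|Patch 1 ∪ Patch 2| = 29 − 4 = 25.00.

25.00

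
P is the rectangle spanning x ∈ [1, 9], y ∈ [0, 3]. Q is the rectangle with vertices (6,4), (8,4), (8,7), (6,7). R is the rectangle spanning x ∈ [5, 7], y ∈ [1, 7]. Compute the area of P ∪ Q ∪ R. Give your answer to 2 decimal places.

35.00

By inclusion–exclusion:
Individual areas: |P| = 24, |Q| = 6, |R| = 12.
|P∩Q| = 0 (no overlap).
|P∩R|: x∈[5,7], y∈[1,3] → 2·2 = 4.
|Q∩R|: x∈[6,7], y∈[4,7] → 1·3 = 3.
|P∩Q∩R| = 0.
|P ∪ Q ∪ R| = 42 − 7 + 0 = 35.00.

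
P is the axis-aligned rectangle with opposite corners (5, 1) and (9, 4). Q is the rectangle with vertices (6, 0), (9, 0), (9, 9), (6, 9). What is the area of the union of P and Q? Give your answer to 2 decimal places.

30.00

By inclusion–exclusion:
Individual areas: |P| = 12, |Q| = 27.
|P∩Q|: x∈[6,9], y∈[1,4] → 3·3 = 9.
|P ∪ Q| = 39 − 9 = 30.00.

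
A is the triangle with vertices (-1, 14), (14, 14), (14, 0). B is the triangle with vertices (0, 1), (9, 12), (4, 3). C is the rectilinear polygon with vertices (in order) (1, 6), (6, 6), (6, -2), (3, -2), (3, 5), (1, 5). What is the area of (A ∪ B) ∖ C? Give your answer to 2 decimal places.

|A ∪ B| = 115.3632.
|(A ∪ B) ∩ C| = 5.0227.
|(A ∪ B) ∖ C| = 115.3632 − 5.0227 = 110.34.

110.34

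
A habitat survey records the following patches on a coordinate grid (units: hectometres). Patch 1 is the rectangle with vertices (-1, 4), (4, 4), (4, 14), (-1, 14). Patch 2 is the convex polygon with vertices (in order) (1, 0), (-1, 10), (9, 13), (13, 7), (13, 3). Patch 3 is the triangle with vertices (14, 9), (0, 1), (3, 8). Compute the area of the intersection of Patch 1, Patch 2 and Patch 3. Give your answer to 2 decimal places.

The intersection is the polygon with vertices (1.286,4), (3,8), (4,8.091), (4,4).
By the shoelace formula its area is 7.47.

7.47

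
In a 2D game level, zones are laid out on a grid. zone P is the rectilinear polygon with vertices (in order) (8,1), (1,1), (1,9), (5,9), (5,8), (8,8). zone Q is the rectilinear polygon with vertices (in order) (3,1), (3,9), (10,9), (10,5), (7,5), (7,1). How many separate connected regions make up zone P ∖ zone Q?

zone P ∖ zone Q splits into 2 disjoint pieces (area 4, area 16).

2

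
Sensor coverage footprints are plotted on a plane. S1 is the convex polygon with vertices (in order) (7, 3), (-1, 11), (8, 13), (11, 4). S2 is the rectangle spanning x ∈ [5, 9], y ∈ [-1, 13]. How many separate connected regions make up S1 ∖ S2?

2

S1 ∖ S2 splits into 2 disjoint pieces (area 22, area 6.5).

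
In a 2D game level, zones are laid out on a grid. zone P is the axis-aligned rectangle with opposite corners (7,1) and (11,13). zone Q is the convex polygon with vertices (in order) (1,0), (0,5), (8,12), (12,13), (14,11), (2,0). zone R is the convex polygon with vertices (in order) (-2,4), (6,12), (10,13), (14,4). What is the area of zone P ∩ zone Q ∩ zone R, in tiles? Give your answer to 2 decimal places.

The intersection is the polygon with vertices (7,4.583), (7,11.125), (8,12), (10.2,12.55), (11,10.75), (11,8.25).
By the shoelace formula its area is 22.22.

22.22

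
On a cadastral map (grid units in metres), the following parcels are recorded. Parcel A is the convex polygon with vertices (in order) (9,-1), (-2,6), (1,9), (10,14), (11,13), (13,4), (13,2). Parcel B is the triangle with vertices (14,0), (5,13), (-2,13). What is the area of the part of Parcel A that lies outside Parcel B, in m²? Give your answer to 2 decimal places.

97.31

|Parcel A| = 127, |Parcel A∩Parcel B| = 29.6935.
|Parcel A ∖ Parcel B| = |Parcel A| − |Parcel A∩Parcel B| = 127 − 29.6935 = 97.31.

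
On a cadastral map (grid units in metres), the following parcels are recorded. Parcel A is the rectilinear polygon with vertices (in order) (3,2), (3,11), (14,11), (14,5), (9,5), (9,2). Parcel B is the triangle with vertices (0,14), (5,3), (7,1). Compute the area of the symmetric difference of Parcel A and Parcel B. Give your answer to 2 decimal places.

81.55

|Parcel A| = 84, |Parcel B| = 6, |Parcel A∩Parcel B| = 4.2264.
|Parcel A △ Parcel B| = |Parcel A| + |Parcel B| − 2·|Parcel A∩Parcel B| = 84 + 6 − 8.4527 = 81.55.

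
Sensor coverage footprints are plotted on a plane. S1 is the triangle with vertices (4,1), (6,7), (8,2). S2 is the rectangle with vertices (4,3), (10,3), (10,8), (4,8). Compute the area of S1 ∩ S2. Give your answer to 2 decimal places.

The intersection is the polygon with vertices (6,7), (7.6,3), (4.667,3).
By the shoelace formula its area is 5.87.

5.87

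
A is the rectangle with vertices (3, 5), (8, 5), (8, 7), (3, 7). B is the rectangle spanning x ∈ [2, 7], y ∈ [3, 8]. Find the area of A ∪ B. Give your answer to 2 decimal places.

By inclusion–exclusion:
Individual areas: |A| = 10, |B| = 25.
|A∩B|: x∈[3,7], y∈[5,7] → 4·2 = 8.
|A ∪ B| = 35 − 8 = 27.00.

27.00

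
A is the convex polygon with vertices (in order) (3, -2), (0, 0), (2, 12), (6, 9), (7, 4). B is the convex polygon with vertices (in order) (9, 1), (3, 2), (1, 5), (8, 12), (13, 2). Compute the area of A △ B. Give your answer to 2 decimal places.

|A| = 59.5, |B| = 72.5, |A∩B| = 27.9143.
|A △ B| = |A| + |B| − 2·|A∩B| = 59.5 + 72.5 − 55.8286 = 76.17.

76.17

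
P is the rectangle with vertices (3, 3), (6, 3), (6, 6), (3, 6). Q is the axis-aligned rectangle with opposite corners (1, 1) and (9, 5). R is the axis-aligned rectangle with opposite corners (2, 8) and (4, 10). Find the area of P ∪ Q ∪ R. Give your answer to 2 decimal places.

By inclusion–exclusion:
Individual areas: |P| = 9, |Q| = 32, |R| = 4.
|P∩Q|: x∈[3,6], y∈[3,5] → 3·2 = 6.
|P∩R| = 0 (no overlap).
|Q∩R| = 0 (no overlap).
|P∩Q∩R| = 0.
|P ∪ Q ∪ R| = 45 − 6 + 0 = 39.00.

39.00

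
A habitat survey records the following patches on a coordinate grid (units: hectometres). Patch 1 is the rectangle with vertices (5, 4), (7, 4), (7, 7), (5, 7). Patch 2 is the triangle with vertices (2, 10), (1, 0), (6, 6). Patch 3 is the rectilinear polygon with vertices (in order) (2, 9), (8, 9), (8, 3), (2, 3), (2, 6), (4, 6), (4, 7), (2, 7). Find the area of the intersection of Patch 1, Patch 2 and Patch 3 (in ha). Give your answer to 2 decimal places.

The intersection is the polygon with vertices (6,6), (5,4.8), (5,7).
By the shoelace formula its area is 1.10.

1.10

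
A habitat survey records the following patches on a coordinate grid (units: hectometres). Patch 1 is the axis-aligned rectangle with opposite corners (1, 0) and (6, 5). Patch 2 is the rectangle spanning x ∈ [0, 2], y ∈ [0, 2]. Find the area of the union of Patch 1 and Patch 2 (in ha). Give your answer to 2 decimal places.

27.00

By inclusion–exclusion:
Individual areas: |Patch 1| = 25, |Patch 2| = 4.
|Patch 1∩Patch 2|: x∈[1,2], y∈[0,2] → 1·2 = 2.
|Patch 1 ∪ Patch 2| = 29 − 2 = 27.00.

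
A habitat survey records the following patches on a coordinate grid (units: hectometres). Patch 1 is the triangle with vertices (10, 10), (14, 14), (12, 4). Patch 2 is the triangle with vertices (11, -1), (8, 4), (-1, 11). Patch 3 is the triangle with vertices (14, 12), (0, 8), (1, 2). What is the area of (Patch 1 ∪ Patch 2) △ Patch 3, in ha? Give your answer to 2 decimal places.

58.43

|Patch 1 ∪ Patch 2| = 28.
|(Patch 1 ∪ Patch 2) ∩ Patch 3| = 6.7828.
|(Patch 1 ∪ Patch 2) △ Patch 3| = 28 + 44 − 13.5655 = 58.43.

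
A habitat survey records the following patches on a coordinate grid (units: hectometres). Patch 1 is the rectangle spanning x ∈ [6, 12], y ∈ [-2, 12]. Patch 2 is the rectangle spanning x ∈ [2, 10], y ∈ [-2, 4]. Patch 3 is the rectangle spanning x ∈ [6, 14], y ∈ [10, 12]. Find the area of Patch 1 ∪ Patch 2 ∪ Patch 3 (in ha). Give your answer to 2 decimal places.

By inclusion–exclusion:
Individual areas: |Patch 1| = 84, |Patch 2| = 48, |Patch 3| = 16.
|Patch 1∩Patch 2|: x∈[6,10], y∈[-2,4] → 4·6 = 24.
|Patch 1∩Patch 3|: x∈[6,12], y∈[10,12] → 6·2 = 12.
|Patch 2∩Patch 3| = 0 (no overlap).
|Patch 1∩Patch 2∩Patch 3| = 0.
|Patch 1 ∪ Patch 2 ∪ Patch 3| = 148 − 36 + 0 = 112.00.

112.00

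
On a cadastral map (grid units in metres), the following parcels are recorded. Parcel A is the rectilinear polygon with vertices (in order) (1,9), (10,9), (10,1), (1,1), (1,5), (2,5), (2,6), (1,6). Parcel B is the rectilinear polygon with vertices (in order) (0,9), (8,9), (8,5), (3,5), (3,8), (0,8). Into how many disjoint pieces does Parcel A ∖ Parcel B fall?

1

Parcel A ∖ Parcel B is a single connected region.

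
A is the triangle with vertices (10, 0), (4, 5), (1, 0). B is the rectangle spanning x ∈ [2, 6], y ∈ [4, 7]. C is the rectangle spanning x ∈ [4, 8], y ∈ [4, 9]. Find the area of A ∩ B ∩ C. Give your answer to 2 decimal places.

0.60

The intersection is the polygon with vertices (5.2,4), (4,4), (4,5).
By the shoelace formula its area is 0.60.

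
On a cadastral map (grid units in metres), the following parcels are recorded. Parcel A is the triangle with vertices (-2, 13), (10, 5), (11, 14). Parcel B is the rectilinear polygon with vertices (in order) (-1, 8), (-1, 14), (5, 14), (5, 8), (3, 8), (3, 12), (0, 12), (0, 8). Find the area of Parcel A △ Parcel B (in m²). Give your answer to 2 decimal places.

|Parcel A| = 58, |Parcel B| = 24, |Parcel A∩Parcel B| = 13.8462.
|Parcel A △ Parcel B| = |Parcel A| + |Parcel B| − 2·|Parcel A∩Parcel B| = 58 + 24 − 27.6923 = 54.31.

54.31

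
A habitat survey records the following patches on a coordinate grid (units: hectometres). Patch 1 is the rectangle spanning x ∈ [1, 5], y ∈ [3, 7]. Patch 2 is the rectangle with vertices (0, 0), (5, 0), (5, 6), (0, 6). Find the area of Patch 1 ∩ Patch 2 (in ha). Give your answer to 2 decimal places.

|Patch 1∩Patch 2|: x∈[1,5], y∈[3,6] → 4·3 = 12.

12.00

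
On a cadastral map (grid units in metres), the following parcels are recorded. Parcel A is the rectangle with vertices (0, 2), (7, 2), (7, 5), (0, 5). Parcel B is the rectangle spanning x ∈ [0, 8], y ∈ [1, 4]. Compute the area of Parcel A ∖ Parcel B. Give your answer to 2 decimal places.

|Parcel A∩Parcel B|: x∈[0,7], y∈[2,4] → 7·2 = 14.
|Parcel A| = 21.
|Parcel A ∖ Parcel B| = |Parcel A| − |Parcel A∩Parcel B| = 21 − 14 = 7.00.

7.00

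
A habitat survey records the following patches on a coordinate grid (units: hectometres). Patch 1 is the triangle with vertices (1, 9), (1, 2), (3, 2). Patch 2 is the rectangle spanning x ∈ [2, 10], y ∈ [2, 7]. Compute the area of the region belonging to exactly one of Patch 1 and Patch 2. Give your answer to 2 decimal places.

|Patch 1| = 7, |Patch 2| = 40, |Patch 1∩Patch 2| = 1.75.
|Patch 1 △ Patch 2| = |Patch 1| + |Patch 2| − 2·|Patch 1∩Patch 2| = 7 + 40 − 3.5 = 43.50.

43.50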